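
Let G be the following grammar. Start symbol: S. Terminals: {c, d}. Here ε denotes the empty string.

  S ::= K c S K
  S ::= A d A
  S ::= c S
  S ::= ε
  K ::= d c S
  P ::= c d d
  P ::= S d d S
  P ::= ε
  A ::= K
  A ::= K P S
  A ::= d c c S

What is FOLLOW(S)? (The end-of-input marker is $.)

FIRST(K): from K::=d c S we get {d}. So FIRST(K) = {d}.
FIRST(A): from A::=K we get {d}; from A::=K P S we get {d}; from A::=d c c S we get {d}. So FIRST(A) = {d}.
FIRST(S): from S::=K c S K we get {d}; from S::=A d A we get {d}; from S::=c S we get {c}; from S::=ε we get {ε}. So FIRST(S) = {ε, c, d}.
FIRST(P): from P::=c d d we get {c}; from P::=S d d S we get {c, d}; from P::=ε we get {ε}. So FIRST(P) = {ε, c, d}.
FOLLOW(S) includes $ since S is the start symbol.
FOLLOW(S): in S::=K c S K, S is followed by K with FIRST {d}; in S::=c S, the suffix after S is empty (adds nothing new); in K::=d c S, the suffix after S is empty, so FOLLOW(S) ⊇ FOLLOW(K) = {$, c, d}; in P::=S d d S (occurrence 1), S is followed by d d S with FIRST {d}; in P::=S d d S (occurrence 2), the suffix after S is empty, so FOLLOW(S) ⊇ FOLLOW(P) = {$, c, d}; in A::=K P S, the suffix after S is empty, so FOLLOW(S) ⊇ FOLLOW(A) = {$, c, d}; in A::=d c c S, the suffix after S is empty, so FOLLOW(S) ⊇ FOLLOW(A) = {$, c, d}. Thus FOLLOW(S) = {$, c, d}.
FOLLOW(A): in S::=A d A (occurrence 1), A is followed by d A with FIRST {d}; in S::=A d A (occurrence 2), the suffix after A is empty, so FOLLOW(A) ⊇ FOLLOW(S) = {$, c, d}. Thus FOLLOW(A) = {$, c, d}.
FOLLOW(K): in S::=K c S K (occurrence 1), K is followed by c S K with FIRST {c}; in S::=K c S K (occurrence 2), the suffix after K is empty, so FOLLOW(K) ⊇ FOLLOW(S) = {$, c, d}; in A::=K, the suffix after K is empty, so FOLLOW(K) ⊇ FOLLOW(A) = {$, c, d}; in A::=K P S, K is followed by P S with FIRST {ε, c, d}; in A::=K P S, the suffix after K is nullable, so FOLLOW(K) ⊇ FOLLOW(A) = {$, c, d}. Thus FOLLOW(K) = {$, c, d}.
FOLLOW(P): in A::=K P S, P is followed by S with FIRST {ε, c, d}; in A::=K P S, the suffix after P is nullable, so FOLLOW(P) ⊇ FOLLOW(A) = {$, c, d}. Thus FOLLOW(P) = {$, c, d}.

{$, c, d}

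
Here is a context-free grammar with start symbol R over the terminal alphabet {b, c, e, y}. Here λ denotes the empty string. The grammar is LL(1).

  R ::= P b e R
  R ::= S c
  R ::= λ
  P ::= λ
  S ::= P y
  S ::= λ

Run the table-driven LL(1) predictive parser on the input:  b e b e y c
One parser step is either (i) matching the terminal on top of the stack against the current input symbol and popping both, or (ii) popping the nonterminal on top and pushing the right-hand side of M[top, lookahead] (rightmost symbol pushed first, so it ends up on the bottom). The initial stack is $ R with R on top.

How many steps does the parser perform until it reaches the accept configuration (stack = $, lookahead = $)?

13

step 1: stack=$ R  input=b e b e y c $  — expand R ::= P b e R
step 2: stack=$ R e b P  input=b e b e y c $  — expand P ::= λ
step 3: stack=$ R e b  input=b e b e y c $  — match b
step 4: stack=$ R e  input=e b e y c $  — match e
step 5: stack=$ R  input=b e y c $  — expand R ::= P b e R
step 6: stack=$ R e b P  input=b e y c $  — expand P ::= λ
step 7: stack=$ R e b  input=b e y c $  — match b
step 8: stack=$ R e  input=e y c $  — match e
step 9: stack=$ R  input=y c $  — expand R ::= S c
step 10: stack=$ c S  input=y c $  — expand S ::= P y
step 11: stack=$ c y P  input=y c $  — expand P ::= λ
step 12: stack=$ c y  input=y c $  — match y
step 13: stack=$ c  input=c $  — match c
Accept reached after 13 steps.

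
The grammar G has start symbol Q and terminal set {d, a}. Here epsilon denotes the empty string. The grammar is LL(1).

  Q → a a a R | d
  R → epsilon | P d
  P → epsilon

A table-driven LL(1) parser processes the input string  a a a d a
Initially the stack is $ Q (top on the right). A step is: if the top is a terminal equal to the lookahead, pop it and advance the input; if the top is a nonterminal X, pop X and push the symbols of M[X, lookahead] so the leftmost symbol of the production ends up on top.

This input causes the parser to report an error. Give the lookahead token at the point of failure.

step 1: stack=$ Q  input=a a a d a $  — expand Q → a a a R
step 2: stack=$ R a a a  input=a a a d a $  — match a
step 3: stack=$ R a a  input=a a d a $  — match a
step 4: stack=$ R a  input=a d a $  — match a
step 5: stack=$ R  input=d a $  — expand R → P d
step 6: stack=$ d P  input=d a $  — expand P → epsilon
step 7: stack=$ d  input=d a $  — match d
step 8: stack=$  input=a $  — error: stack empty but input remains

a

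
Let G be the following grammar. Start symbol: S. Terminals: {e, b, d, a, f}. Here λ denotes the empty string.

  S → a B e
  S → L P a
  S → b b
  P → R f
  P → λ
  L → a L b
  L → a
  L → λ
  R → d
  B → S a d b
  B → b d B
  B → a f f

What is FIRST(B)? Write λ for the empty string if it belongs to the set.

{a, b, d}

FIRST(L): from L→a L b we get {a}; from L→a we get {a}; from L→λ we get {λ}. So FIRST(L) = {λ, a}.
FIRST(R): from R→d we get {d}. So FIRST(R) = {d}.
FIRST(P): from P→R f we get {d}; from P→λ we get {λ}. So FIRST(P) = {λ, d}.
FIRST(S): from S→a B e we get {a}; from S→L P a we get {a, d}; from S→b b we get {b}. So FIRST(S) = {a, b, d}.
FIRST(B): from B→S a d b we get {a, b, d}; from B→b d B we get {b}; from B→a f f we get {a}. So FIRST(B) = {a, b, d}.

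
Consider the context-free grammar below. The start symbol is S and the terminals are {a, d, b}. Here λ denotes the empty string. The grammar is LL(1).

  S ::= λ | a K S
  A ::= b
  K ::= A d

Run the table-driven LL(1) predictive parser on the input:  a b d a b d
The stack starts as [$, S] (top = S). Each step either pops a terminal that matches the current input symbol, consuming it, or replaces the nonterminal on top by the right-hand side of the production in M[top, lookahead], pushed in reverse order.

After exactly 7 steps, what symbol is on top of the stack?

     Stack    Input          Action
  1  $ S      a b d a b d $  expand S ::= a K S
  2  $ S K a  a b d a b d $  match a
  3  $ S K    b d a b d $    expand K ::= A d
  4  $ S d A  b d a b d $    expand A ::= b
  5  $ S d b  b d a b d $    match b
  6  $ S d    d a b d $      match d
  7  $ S      a b d $        expand S ::= a K S
Stack after step 7: $ S K a (top = a).

a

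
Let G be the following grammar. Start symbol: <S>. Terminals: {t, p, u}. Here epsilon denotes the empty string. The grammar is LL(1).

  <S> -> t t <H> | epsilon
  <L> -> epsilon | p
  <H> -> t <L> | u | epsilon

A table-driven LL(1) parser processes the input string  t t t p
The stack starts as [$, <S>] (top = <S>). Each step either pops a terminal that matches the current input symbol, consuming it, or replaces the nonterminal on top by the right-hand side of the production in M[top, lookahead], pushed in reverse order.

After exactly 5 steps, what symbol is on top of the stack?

<L>

step 1: stack=$ <S>  input=t t t p $  — expand <S> -> t t <H>
step 2: stack=$ <H> t t  input=t t t p $  — match t
step 3: stack=$ <H> t  input=t t p $  — match t
step 4: stack=$ <H>  input=t p $  — expand <H> -> t <L>
step 5: stack=$ <L> t  input=t p $  — match t
Stack after step 5: $ <L> (top = <L>).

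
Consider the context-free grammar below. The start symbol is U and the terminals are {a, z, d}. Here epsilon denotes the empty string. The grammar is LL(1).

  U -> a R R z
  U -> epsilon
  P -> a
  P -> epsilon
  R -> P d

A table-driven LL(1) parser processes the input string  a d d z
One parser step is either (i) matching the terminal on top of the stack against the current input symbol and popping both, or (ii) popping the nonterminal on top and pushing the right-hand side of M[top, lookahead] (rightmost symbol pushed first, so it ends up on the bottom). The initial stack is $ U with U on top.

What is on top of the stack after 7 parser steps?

     Stack      Input      Action
  1  $ U        a d d z $  expand U -> a R R z
  2  $ z R R a  a d d z $  match a
  3  $ z R R    d d z $    expand R -> P d
  4  $ z R d P  d d z $    expand P -> epsilon
  5  $ z R d    d d z $    match d
  6  $ z R      d z $      expand R -> P d
  7  $ z d P    d z $      expand P -> epsilon
Stack after step 7: $ z d (top = d).

d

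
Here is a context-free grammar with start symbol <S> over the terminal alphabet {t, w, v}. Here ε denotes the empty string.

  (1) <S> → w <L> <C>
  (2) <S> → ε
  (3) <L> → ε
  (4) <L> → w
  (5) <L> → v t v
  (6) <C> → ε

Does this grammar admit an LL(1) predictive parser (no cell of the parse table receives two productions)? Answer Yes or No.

Yes

FIRST(<S>) = {ε, w}
FIRST(<L>) = {ε, v, w}
FIRST(<C>) = {ε}
FOLLOW(<S>) = {$}
FOLLOW(<L>) = {$}
FOLLOW(<C>) = {$}
Each cell of M receives at most one production.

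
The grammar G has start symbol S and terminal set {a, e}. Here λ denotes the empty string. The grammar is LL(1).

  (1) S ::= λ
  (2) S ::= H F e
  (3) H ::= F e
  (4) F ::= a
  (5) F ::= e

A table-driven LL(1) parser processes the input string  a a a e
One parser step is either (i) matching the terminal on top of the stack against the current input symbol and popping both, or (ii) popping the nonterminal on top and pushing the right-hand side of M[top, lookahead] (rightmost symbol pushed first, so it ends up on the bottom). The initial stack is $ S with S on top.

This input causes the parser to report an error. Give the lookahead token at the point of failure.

step 1: stack=$ S  input=a a a e $  — expand S ::= H F e
step 2: stack=$ e F H  input=a a a e $  — expand H ::= F e
step 3: stack=$ e F e F  input=a a a e $  — expand F ::= a
step 4: stack=$ e F e a  input=a a a e $  — match a
step 5: stack=$ e F e  input=a a e $  — error: top is terminal e but lookahead is a

a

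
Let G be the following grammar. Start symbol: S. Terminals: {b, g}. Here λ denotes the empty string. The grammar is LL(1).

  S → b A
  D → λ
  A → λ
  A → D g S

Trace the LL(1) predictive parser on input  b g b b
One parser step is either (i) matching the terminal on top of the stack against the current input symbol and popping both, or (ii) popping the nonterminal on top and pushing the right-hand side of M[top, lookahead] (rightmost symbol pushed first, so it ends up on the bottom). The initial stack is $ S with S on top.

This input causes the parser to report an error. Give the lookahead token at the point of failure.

step 1: stack=$ S  input=b g b b $  — expand S → b A
step 2: stack=$ A b  input=b g b b $  — match b
step 3: stack=$ A  input=g b b $  — expand A → D g S
step 4: stack=$ S g D  input=g b b $  — expand D → λ
step 5: stack=$ S g  input=g b b $  — match g
step 6: stack=$ S  input=b b $  — expand S → b A
step 7: stack=$ A b  input=b b $  — match b
step 8: stack=$ A  input=b $  — error: M[A, b] is empty

b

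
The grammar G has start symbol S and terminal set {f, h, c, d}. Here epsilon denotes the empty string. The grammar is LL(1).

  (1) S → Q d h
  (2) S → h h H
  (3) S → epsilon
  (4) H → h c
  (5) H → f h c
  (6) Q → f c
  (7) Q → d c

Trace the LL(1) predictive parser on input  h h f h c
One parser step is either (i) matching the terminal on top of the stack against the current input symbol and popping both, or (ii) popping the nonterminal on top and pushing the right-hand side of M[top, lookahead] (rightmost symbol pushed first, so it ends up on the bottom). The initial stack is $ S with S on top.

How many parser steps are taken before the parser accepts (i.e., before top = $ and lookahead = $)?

step 1: stack=$ S  input=h h f h c $  — expand S → h h H
step 2: stack=$ H h h  input=h h f h c $  — match h
step 3: stack=$ H h  input=h f h c $  — match h
step 4: stack=$ H  input=f h c $  — expand H → f h c
step 5: stack=$ c h f  input=f h c $  — match f
step 6: stack=$ c h  input=h c $  — match h
step 7: stack=$ c  input=c $  — match c
Accept reached after 7 steps.

7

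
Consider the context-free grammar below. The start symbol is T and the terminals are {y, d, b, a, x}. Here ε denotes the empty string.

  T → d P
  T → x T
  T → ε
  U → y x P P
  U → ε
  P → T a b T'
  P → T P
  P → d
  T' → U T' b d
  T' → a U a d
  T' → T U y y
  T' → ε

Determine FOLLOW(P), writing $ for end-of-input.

{$, a, b, d, x, y}

FIRST(T): from T→d P we get {d}; from T→x T we get {x}; from T→ε we get {ε}. So FIRST(T) = {ε, d, x}.
FIRST(U): from U→y x P P we get {y}; from U→ε we get {ε}. So FIRST(U) = {ε, y}.
FIRST(P): from P→T a b T' we get {a, d, x}; from P→T P we get {a, d, x}; from P→d we get {d}. So FIRST(P) = {a, d, x}.
FIRST(T'): from T'→U T' b d we get {a, b, d, x, y}; from T'→a U a d we get {a}; from T'→T U y y we get {d, x, y}; from T'→ε we get {ε}. So FIRST(T') = {ε, a, b, d, x, y}.
FOLLOW(T) includes $ since T is the start symbol.
FOLLOW(T): in T→x T, the suffix after T is empty (adds nothing new); in P→T a b T', T is followed by a b T' with FIRST {a}; in P→T P, T is followed by P with FIRST {a, d, x}; in T'→T U y y, T is followed by U y y with FIRST {y}. Thus FOLLOW(T) = {$, a, d, x, y}.
FOLLOW(U): in T'→U T' b d, U is followed by T' b d with FIRST {a, b, d, x, y}; in T'→a U a d, U is followed by a d with FIRST {a}; in T'→T U y y, U is followed by y y with FIRST {y}. Thus FOLLOW(U) = {a, b, d, x, y}.
FOLLOW(P): in T→d P, the suffix after P is empty, so FOLLOW(P) ⊇ FOLLOW(T) = {$, a, d, x, y}; in U→y x P P (occurrence 1), P is followed by P with FIRST {a, d, x}; in U→y x P P (occurrence 2), the suffix after P is empty, so FOLLOW(P) ⊇ FOLLOW(U) = {a, b, d, x, y}; in P→T P, the suffix after P is empty (adds nothing new). Thus FOLLOW(P) = {$, a, b, d, x, y}.
FOLLOW(T'): in P→T a b T', the suffix after T' is empty, so FOLLOW(T') ⊇ FOLLOW(P) = {$, a, b, d, x, y}; in T'→U T' b d, T' is followed by b d with FIRST {b}. Thus FOLLOW(T') = {$, a, b, d, x, y}.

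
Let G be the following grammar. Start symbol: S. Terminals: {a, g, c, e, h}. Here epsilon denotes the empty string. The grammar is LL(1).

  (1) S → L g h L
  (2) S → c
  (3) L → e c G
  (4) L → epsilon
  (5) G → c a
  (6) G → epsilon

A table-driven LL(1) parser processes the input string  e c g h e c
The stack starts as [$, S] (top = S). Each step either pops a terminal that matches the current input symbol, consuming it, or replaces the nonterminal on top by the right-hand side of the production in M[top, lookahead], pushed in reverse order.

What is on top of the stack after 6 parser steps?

     Stack          Input          Action
  1  $ S            e c g h e c $  expand S → L g h L
  2  $ L h g L      e c g h e c $  expand L → e c G
  3  $ L h g G c e  e c g h e c $  match e
  4  $ L h g G c    c g h e c $    match c
  5  $ L h g G      g h e c $      expand G → epsilon
  6  $ L h g        g h e c $      match g
Stack after step 6: $ L h (top = h).

h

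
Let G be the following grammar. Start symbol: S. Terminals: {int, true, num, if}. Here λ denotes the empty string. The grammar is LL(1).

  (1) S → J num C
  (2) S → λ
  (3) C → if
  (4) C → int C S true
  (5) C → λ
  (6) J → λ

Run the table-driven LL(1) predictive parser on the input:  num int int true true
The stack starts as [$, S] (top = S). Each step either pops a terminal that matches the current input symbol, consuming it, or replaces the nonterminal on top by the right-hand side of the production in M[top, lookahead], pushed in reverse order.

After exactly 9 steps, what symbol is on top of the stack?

true

step 1: stack=$ S  input=num int int true true $  — expand S → J num C
step 2: stack=$ C num J  input=num int int true true $  — expand J → λ
step 3: stack=$ C num  input=num int int true true $  — match num
step 4: stack=$ C  input=int int true true $  — expand C → int C S true
step 5: stack=$ true S C int  input=int int true true $  — match int
step 6: stack=$ true S C  input=int true true $  — expand C → int C S true
step 7: stack=$ true S true S C int  input=int true true $  — match int
step 8: stack=$ true S true S C  input=true true $  — expand C → λ
step 9: stack=$ true S true S  input=true true $  — expand S → λ
Stack after step 9: $ true S true (top = true).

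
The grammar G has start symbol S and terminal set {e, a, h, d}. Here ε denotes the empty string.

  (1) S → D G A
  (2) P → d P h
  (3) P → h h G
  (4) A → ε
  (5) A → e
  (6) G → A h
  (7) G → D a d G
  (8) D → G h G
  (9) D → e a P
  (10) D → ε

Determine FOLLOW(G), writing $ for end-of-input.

FIRST(P): from P→d P h we get {d}; from P→h h G we get {h}. So FIRST(P) = {d, h}.
FIRST(A): from A→ε we get {ε}; from A→e we get {e}. So FIRST(A) = {ε, e}.
FIRST(S): from S→D G A we get {a, e, h}. So FIRST(S) = {a, e, h}.
FIRST(G): from G→A h we get {e, h}; from G→D a d G we get {a, e, h}. So FIRST(G) = {a, e, h}.
FIRST(D): from D→G h G we get {a, e, h}; from D→e a P we get {e}; from D→ε we get {ε}. So FIRST(D) = {ε, a, e, h}.
FOLLOW(S) includes $ since S is the start symbol.
FOLLOW(S): S appears on no right-hand side. Thus FOLLOW(S) = {$}.
FOLLOW(A): in S→D G A, the suffix after A is empty, so FOLLOW(A) ⊇ FOLLOW(S) = {$}; in G→A h, A is followed by h with FIRST {h}. Thus FOLLOW(A) = {$, h}.
FOLLOW(D): in S→D G A, D is followed by G A with FIRST {a, e, h}; in G→D a d G, D is followed by a d G with FIRST {a}. Thus FOLLOW(D) = {a, e, h}.
FOLLOW(P): in P→d P h, P is followed by h with FIRST {h}; in D→e a P, the suffix after P is empty, so FOLLOW(P) ⊇ FOLLOW(D) = {a, e, h}. Thus FOLLOW(P) = {a, e, h}.
FOLLOW(G): in S→D G A, G is followed by A with FIRST {ε, e}; in S→D G A, the suffix after G is nullable, so FOLLOW(G) ⊇ FOLLOW(S) = {$}; in P→h h G, the suffix after G is empty, so FOLLOW(G) ⊇ FOLLOW(P) = {a, e, h}; in G→D a d G, the suffix after G is empty (adds nothing new); in D→G h G (occurrence 1), G is followed by h G with FIRST {h}; in D→G h G (occurrence 2), the suffix after G is empty, so FOLLOW(G) ⊇ FOLLOW(D) = {a, e, h}. Thus FOLLOW(G) = {$, a, e, h}.

{$, a, e, h}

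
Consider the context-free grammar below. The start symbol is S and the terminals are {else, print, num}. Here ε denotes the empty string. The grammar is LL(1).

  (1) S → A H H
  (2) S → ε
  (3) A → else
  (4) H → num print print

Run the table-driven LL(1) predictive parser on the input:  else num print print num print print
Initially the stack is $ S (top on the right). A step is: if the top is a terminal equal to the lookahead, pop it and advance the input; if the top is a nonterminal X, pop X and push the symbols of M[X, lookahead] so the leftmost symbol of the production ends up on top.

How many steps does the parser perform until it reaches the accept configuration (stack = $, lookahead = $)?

step 1: stack=$ S  input=else num print print num print print $  — expand S → A H H
step 2: stack=$ H H A  input=else num print print num print print $  — expand A → else
step 3: stack=$ H H else  input=else num print print num print print $  — match else
step 4: stack=$ H H  input=num print print num print print $  — expand H → num print print
step 5: stack=$ H print print num  input=num print print num print print $  — match num
step 6: stack=$ H print print  input=print print num print print $  — match print
step 7: stack=$ H print  input=print num print print $  — match print
step 8: stack=$ H  input=num print print $  — expand H → num print print
step 9: stack=$ print print num  input=num print print $  — match num
step 10: stack=$ print print  input=print print $  — match print
step 11: stack=$ print  input=print $  — match print
Accept reached after 11 steps.

11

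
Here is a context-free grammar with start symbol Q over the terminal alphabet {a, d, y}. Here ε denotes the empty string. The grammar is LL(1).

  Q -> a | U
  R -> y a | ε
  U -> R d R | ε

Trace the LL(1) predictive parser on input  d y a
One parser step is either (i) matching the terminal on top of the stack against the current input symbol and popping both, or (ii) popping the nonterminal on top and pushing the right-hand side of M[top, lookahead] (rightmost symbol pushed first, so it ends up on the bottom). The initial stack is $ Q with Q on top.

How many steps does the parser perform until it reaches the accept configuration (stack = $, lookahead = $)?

     Stack    Input    Action
  1  $ Q      d y a $  expand Q -> U
  2  $ U      d y a $  expand U -> R d R
  3  $ R d R  d y a $  expand R -> ε
  4  $ R d    d y a $  match d
  5  $ R      y a $    expand R -> y a
  6  $ a y    y a $    match y
  7  $ a      a $      match a
Accept reached after 7 steps.

7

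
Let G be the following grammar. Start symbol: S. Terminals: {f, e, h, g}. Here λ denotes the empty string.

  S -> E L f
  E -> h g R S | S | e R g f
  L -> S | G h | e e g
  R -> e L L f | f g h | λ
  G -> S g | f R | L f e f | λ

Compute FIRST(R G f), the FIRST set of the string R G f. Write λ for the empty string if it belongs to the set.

{e, f, h}

FIRST(R) = {λ, e, f}
FIRST(S) = {e, h}  (via E L f)
FIRST(E) = {e, h}  (via S)
FIRST(L) = {e, f, h}  (via S, G h)
FIRST(G) = {λ, e, f, h}  (via S g, L f e f)
FIRST(R G f): take FIRST of each symbol in turn, carrying on past any symbol whose FIRST contains λ; result {e, f, h}.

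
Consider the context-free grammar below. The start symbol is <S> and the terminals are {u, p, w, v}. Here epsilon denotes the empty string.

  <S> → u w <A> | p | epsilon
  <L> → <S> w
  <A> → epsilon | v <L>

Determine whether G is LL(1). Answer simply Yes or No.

FIRST(<S>) = {epsilon, p, u}
FIRST(<L>) = {p, u, w}
FIRST(<A>) = {epsilon, v}
FOLLOW(<S>) = {$, w}
FOLLOW(<L>) = {$, w}
FOLLOW(<A>) = {$, w}
Each cell of M receives at most one production.

Yes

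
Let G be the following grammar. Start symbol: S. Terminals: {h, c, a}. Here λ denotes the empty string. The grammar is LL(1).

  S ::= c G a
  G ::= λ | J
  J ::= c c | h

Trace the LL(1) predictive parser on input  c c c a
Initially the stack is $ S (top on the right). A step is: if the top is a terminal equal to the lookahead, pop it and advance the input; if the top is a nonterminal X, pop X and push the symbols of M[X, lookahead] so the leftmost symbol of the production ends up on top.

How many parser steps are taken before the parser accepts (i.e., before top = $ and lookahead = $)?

     Stack    Input      Action
  1  $ S      c c c a $  expand S ::= c G a
  2  $ a G c  c c c a $  match c
  3  $ a G    c c a $    expand G ::= J
  4  $ a J    c c a $    expand J ::= c c
  5  $ a c c  c c a $    match c
  6  $ a c    c a $      match c
  7  $ a      a $        match a
Accept reached after 7 steps.

7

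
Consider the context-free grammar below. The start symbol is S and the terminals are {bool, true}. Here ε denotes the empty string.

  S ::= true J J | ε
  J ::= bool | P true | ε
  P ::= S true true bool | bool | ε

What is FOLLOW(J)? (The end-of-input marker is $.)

FIRST(S): from S::=true J J we get {true}; from S::=ε we get {ε}. So FIRST(S) = {ε, true}.
FIRST(P): from P::=S true true bool we get {true}; from P::=bool we get {bool}; from P::=ε we get {ε}. So FIRST(P) = {ε, bool, true}.
FIRST(J): from J::=bool we get {bool}; from J::=P true we get {bool, true}; from J::=ε we get {ε}. So FIRST(J) = {ε, bool, true}.
FOLLOW(S) includes $ since S is the start symbol.
FOLLOW(S): in P::=S true true bool, S is followed by true true bool with FIRST {true}. Thus FOLLOW(S) = {$, true}.
FOLLOW(J): in S::=true J J (occurrence 1), J is followed by J with FIRST {ε, bool, true}; in S::=true J J (occurrence 1), the suffix after J is nullable, so FOLLOW(J) ⊇ FOLLOW(S) = {$, true}; in S::=true J J (occurrence 2), the suffix after J is empty, so FOLLOW(J) ⊇ FOLLOW(S) = {$, true}. Thus FOLLOW(J) = {$, bool, true}.
FOLLOW(P): in J::=P true, P is followed by true with FIRST {true}. Thus FOLLOW(P) = {true}.

{$, bool, true}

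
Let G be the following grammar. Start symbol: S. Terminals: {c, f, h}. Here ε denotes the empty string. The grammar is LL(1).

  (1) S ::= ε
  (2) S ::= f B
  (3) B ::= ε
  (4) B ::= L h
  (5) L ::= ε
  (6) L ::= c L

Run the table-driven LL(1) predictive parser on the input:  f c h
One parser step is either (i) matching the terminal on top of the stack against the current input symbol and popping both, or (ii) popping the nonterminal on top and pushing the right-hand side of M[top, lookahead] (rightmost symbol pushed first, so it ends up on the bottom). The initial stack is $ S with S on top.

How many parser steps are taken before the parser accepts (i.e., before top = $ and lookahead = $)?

     Stack    Input    Action
  1  $ S      f c h $  expand S ::= f B
  2  $ B f    f c h $  match f
  3  $ B      c h $    expand B ::= L h
  4  $ h L    c h $    expand L ::= c L
  5  $ h L c  c h $    match c
  6  $ h L    h $      expand L ::= ε
  7  $ h      h $      match h
Accept reached after 7 steps.

7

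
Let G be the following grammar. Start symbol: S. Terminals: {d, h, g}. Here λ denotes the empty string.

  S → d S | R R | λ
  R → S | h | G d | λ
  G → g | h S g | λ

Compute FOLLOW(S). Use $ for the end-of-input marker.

{$, d, g, h}

FIRST(G): from G→g we get {g}; from G→h S g we get {h}; from G→λ we get {λ}. So FIRST(G) = {λ, g, h}.
FIRST(S): from S→d S we get {d}; from S→R R we get {λ, d, g, h}; from S→λ we get {λ}. So FIRST(S) = {λ, d, g, h}.
FIRST(R): from R→S we get {λ, d, g, h}; from R→h we get {h}; from R→G d we get {d, g, h}; from R→λ we get {λ}. So FIRST(R) = {λ, d, g, h}.
FOLLOW(S) includes $ since S is the start symbol.
FOLLOW(G): in R→G d, G is followed by d with FIRST {d}. Thus FOLLOW(G) = {d}.
FOLLOW(S): in S→d S, the suffix after S is empty (adds nothing new); in R→S, the suffix after S is empty, so FOLLOW(S) ⊇ FOLLOW(R) = {$, d, g, h}; in G→h S g, S is followed by g with FIRST {g}. Thus FOLLOW(S) = {$, d, g, h}.
FOLLOW(R): in S→R R (occurrence 1), R is followed by R with FIRST {λ, d, g, h}; in S→R R (occurrence 1), the suffix after R is nullable, so FOLLOW(R) ⊇ FOLLOW(S) = {$, d, g, h}; in S→R R (occurrence 2), the suffix after R is empty, so FOLLOW(R) ⊇ FOLLOW(S) = {$, d, g, h}. Thus FOLLOW(R) = {$, d, g, h}.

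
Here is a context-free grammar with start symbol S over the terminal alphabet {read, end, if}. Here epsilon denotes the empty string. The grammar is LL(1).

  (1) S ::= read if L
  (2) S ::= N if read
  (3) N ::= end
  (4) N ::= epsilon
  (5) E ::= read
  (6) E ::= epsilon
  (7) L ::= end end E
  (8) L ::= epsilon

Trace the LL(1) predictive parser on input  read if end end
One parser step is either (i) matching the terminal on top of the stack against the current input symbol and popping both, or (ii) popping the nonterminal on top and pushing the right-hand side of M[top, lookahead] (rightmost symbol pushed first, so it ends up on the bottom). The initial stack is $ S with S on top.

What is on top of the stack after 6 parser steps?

E

step 1: stack=$ S  input=read if end end $  — expand S ::= read if L
step 2: stack=$ L if read  input=read if end end $  — match read
step 3: stack=$ L if  input=if end end $  — match if
step 4: stack=$ L  input=end end $  — expand L ::= end end E
step 5: stack=$ E end end  input=end end $  — match end
step 6: stack=$ E end  input=end $  — match end
Stack after step 6: $ E (top = E).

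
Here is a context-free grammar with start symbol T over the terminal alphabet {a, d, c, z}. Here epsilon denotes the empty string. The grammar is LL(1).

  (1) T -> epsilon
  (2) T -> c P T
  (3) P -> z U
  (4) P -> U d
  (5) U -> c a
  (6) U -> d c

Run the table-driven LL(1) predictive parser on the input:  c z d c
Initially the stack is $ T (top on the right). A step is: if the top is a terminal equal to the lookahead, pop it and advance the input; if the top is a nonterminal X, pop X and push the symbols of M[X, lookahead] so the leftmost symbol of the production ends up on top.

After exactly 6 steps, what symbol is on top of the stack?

c

     Stack    Input      Action
  1  $ T      c z d c $  expand T -> c P T
  2  $ T P c  c z d c $  match c
  3  $ T P    z d c $    expand P -> z U
  4  $ T U z  z d c $    match z
  5  $ T U    d c $      expand U -> d c
  6  $ T c d  d c $      match d
Stack after step 6: $ T c (top = c).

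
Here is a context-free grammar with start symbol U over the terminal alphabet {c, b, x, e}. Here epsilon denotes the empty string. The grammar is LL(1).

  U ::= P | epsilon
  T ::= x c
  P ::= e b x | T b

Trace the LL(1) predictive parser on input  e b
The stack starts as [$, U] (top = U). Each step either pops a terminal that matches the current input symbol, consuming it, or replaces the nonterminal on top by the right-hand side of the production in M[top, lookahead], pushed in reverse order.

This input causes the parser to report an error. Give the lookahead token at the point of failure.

step 1: stack=$ U  input=e b $  — expand U ::= P
step 2: stack=$ P  input=e b $  — expand P ::= e b x
step 3: stack=$ x b e  input=e b $  — match e
step 4: stack=$ x b  input=b $  — match b
step 5: stack=$ x  input=$  — error: top is terminal x but lookahead is $

$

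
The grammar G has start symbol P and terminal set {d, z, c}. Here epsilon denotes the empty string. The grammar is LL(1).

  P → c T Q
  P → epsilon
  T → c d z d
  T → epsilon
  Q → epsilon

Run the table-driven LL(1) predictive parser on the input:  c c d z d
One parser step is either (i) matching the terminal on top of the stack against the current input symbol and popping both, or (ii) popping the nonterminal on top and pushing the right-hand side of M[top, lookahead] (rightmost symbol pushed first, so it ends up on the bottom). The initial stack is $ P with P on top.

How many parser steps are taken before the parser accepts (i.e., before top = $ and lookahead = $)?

8

     Stack        Input        Action
  1  $ P          c c d z d $  expand P → c T Q
  2  $ Q T c      c c d z d $  match c
  3  $ Q T        c d z d $    expand T → c d z d
  4  $ Q d z d c  c d z d $    match c
  5  $ Q d z d    d z d $      match d
  6  $ Q d z      z d $        match z
  7  $ Q d        d $          match d
  8  $ Q          $            expand Q → epsilon
Accept reached after 8 steps.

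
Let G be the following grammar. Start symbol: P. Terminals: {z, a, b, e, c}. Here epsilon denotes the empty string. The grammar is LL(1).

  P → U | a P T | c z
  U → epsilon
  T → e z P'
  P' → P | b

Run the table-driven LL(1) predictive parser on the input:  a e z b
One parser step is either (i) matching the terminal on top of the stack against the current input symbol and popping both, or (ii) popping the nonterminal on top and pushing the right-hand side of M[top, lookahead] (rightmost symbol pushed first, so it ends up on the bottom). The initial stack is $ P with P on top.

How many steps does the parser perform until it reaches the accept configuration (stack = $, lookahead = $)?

9

step 1: stack=$ P  input=a e z b $  — expand P → a P T
step 2: stack=$ T P a  input=a e z b $  — match a
step 3: stack=$ T P  input=e z b $  — expand P → U
step 4: stack=$ T U  input=e z b $  — expand U → epsilon
step 5: stack=$ T  input=e z b $  — expand T → e z P'
step 6: stack=$ P' z e  input=e z b $  — match e
step 7: stack=$ P' z  input=z b $  — match z
step 8: stack=$ P'  input=b $  — expand P' → b
step 9: stack=$ b  input=b $  — match b
Accept reached after 9 steps.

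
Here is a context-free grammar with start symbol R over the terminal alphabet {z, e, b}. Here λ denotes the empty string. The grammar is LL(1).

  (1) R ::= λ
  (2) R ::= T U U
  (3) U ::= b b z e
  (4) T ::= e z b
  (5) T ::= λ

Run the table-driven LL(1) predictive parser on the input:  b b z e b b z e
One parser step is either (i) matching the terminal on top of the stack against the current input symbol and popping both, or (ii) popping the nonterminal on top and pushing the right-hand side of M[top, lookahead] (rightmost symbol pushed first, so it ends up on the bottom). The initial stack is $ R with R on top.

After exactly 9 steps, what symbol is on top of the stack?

b

     Stack        Input              Action
  1  $ R          b b z e b b z e $  expand R ::= T U U
  2  $ U U T      b b z e b b z e $  expand T ::= λ
  3  $ U U        b b z e b b z e $  expand U ::= b b z e
  4  $ U e z b b  b b z e b b z e $  match b
  5  $ U e z b    b z e b b z e $    match b
  6  $ U e z      z e b b z e $      match z
  7  $ U e        e b b z e $        match e
  8  $ U          b b z e $          expand U ::= b b z e
  9  $ e z b b    b b z e $          match b
Stack after step 9: $ e z b (top = b).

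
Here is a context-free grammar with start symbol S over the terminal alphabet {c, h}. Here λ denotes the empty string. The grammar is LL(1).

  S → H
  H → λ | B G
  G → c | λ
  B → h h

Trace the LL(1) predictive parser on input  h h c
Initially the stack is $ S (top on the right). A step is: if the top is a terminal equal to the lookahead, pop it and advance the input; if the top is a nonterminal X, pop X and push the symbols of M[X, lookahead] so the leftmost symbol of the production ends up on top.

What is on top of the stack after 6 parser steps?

c

     Stack    Input    Action
  1  $ S      h h c $  expand S → H
  2  $ H      h h c $  expand H → B G
  3  $ G B    h h c $  expand B → h h
  4  $ G h h  h h c $  match h
  5  $ G h    h c $    match h
  6  $ G      c $      expand G → c
Stack after step 6: $ c (top = c).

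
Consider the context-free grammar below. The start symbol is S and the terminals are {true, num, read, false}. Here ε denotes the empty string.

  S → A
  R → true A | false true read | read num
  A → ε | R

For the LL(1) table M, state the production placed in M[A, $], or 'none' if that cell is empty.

A → ε

FIRST(R): from R→true A we get {true}; from R→false true read we get {false}; from R→read num we get {read}. So FIRST(R) = {false, read, true}.
FIRST(A): from A→ε we get {ε}; from A→R we get {false, read, true}. So FIRST(A) = {ε, false, read, true}.
FIRST(S): from S→A we get {ε, false, read, true}. So FIRST(S) = {ε, false, read, true}.
FOLLOW(S) includes $ since S is the start symbol.
FOLLOW(S): S appears on no right-hand side. Thus FOLLOW(S) = {$}.
FOLLOW(R): in A→R, the suffix after R is empty, so FOLLOW(R) ⊇ FOLLOW(A) = {$}. Thus FOLLOW(R) = {$}.
FOLLOW(A): in S→A, the suffix after A is empty, so FOLLOW(A) ⊇ FOLLOW(S) = {$}; in R→true A, the suffix after A is empty, so FOLLOW(A) ⊇ FOLLOW(R) = {$}. Thus FOLLOW(A) = {$}.
For A → ε: FIRST(ε) = {ε}, so it goes in M[A, t] for t ∈ {}; since ε ∈ FIRST, also for every t ∈ FOLLOW(A) = {$}.
For A → R: FIRST(R) = {false, read, true}, so it goes in M[A, t] for t ∈ {false, read, true}.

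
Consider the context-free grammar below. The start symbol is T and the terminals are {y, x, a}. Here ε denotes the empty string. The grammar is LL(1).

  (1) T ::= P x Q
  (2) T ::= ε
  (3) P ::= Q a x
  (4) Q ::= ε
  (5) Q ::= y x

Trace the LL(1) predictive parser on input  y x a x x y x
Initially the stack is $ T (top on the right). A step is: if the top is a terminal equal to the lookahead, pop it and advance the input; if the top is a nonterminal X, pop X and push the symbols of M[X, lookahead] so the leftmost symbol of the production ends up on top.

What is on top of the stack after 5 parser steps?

a

     Stack          Input            Action
  1  $ T            y x a x x y x $  expand T ::= P x Q
  2  $ Q x P        y x a x x y x $  expand P ::= Q a x
  3  $ Q x x a Q    y x a x x y x $  expand Q ::= y x
  4  $ Q x x a x y  y x a x x y x $  match y
  5  $ Q x x a x    x a x x y x $    match x
Stack after step 5: $ Q x x a (top = a).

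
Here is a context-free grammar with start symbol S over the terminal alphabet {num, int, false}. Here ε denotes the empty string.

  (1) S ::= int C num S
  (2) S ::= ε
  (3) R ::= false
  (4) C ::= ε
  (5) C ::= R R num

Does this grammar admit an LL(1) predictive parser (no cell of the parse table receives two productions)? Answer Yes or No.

Yes

FIRST(S) = {ε, int}
FIRST(R) = {false}
FIRST(C) = {ε, false}
FOLLOW(S) = {$}
FOLLOW(R) = {false, num}
FOLLOW(C) = {num}
Each cell of M receives at most one production.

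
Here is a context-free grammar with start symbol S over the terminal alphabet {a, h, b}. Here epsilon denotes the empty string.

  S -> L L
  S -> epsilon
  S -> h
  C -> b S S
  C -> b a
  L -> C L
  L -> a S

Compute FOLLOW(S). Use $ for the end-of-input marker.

FIRST(C): from C->b S S we get {b}; from C->b a we get {b}. So FIRST(C) = {b}.
FIRST(L): from L->C L we get {b}; from L->a S we get {a}. So FIRST(L) = {a, b}.
FIRST(S): from S->L L we get {a, b}; from S->epsilon we get {epsilon}; from S->h we get {h}. So FIRST(S) = {epsilon, a, b, h}.
FOLLOW(S) includes $ since S is the start symbol.
FOLLOW(C): in L->C L, C is followed by L with FIRST {a, b}. Thus FOLLOW(C) = {a, b}.
FOLLOW(S): in C->b S S (occurrence 1), S is followed by S with FIRST {epsilon, a, b, h}; in C->b S S (occurrence 1), the suffix after S is nullable, so FOLLOW(S) ⊇ FOLLOW(C) = {a, b}; in C->b S S (occurrence 2), the suffix after S is empty, so FOLLOW(S) ⊇ FOLLOW(C) = {a, b}; in L->a S, the suffix after S is empty, so FOLLOW(S) ⊇ FOLLOW(L) = {$, a, b, h}. Thus FOLLOW(S) = {$, a, b, h}.
FOLLOW(L): in S->L L (occurrence 1), L is followed by L with FIRST {a, b}; in S->L L (occurrence 2), the suffix after L is empty, so FOLLOW(L) ⊇ FOLLOW(S) = {$, a, b, h}; in L->C L, the suffix after L is empty (adds nothing new). Thus FOLLOW(L) = {$, a, b, h}.

{$, a, b, h}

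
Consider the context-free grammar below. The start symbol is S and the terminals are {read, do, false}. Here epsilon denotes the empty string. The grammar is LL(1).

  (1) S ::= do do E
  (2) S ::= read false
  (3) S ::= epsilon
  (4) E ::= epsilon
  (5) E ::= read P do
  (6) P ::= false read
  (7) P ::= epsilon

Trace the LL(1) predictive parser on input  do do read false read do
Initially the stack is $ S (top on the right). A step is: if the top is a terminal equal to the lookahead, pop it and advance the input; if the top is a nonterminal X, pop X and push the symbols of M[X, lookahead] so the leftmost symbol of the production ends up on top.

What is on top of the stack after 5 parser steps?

step 1: stack=$ S  input=do do read false read do $  — expand S ::= do do E
step 2: stack=$ E do do  input=do do read false read do $  — match do
step 3: stack=$ E do  input=do read false read do $  — match do
step 4: stack=$ E  input=read false read do $  — expand E ::= read P do
step 5: stack=$ do P read  input=read false read do $  — match read
Stack after step 5: $ do P (top = P).

P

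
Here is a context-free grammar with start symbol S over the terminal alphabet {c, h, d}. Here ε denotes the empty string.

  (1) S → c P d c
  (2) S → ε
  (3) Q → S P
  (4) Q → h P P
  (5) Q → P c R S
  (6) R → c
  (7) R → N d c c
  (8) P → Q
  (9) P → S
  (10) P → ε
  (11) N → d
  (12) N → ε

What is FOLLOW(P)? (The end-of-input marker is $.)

{c, d, h}

FIRST(S) = {ε, c}
FIRST(N) = {ε, d}
FIRST(R) = {c, d}  (via N d c c)
FIRST(Q) = {ε, c, h}  (via S P, P c R S)
FIRST(P) = {ε, c, h}  (via Q, S)
FOLLOW(S) includes $ since S is the start symbol.
FOLLOW(N): in R→N d c c, N is followed by d c c with FIRST {d}. Thus FOLLOW(N) = {d}.
FOLLOW(S): in Q→S P, S is followed by P with FIRST {ε, c, h}; in Q→S P, the suffix after S is nullable, so FOLLOW(S) ⊇ FOLLOW(Q) = {c, d, h}; in Q→P c R S, the suffix after S is empty, so FOLLOW(S) ⊇ FOLLOW(Q) = {c, d, h}; in P→S, the suffix after S is empty, so FOLLOW(S) ⊇ FOLLOW(P) = {c, d, h}. Thus FOLLOW(S) = {$, c, d, h}.
FOLLOW(Q): in P→Q, the suffix after Q is empty, so FOLLOW(Q) ⊇ FOLLOW(P) = {c, d, h}. Thus FOLLOW(Q) = {c, d, h}.
FOLLOW(R): in Q→P c R S, R is followed by S with FIRST {ε, c}; in Q→P c R S, the suffix after R is nullable, so FOLLOW(R) ⊇ FOLLOW(Q) = {c, d, h}. Thus FOLLOW(R) = {c, d, h}.
FOLLOW(P): in S→c P d c, P is followed by d c with FIRST {d}; in Q→S P, the suffix after P is empty, so FOLLOW(P) ⊇ FOLLOW(Q) = {c, d, h}; in Q→h P P (occurrence 1), P is followed by P with FIRST {ε, c, h}; in Q→h P P (occurrence 1), the suffix after P is nullable, so FOLLOW(P) ⊇ FOLLOW(Q) = {c, d, h}; in Q→h P P (occurrence 2), the suffix after P is empty, so FOLLOW(P) ⊇ FOLLOW(Q) = {c, d, h}; in Q→P c R S, P is followed by c R S with FIRST {c}. Thus FOLLOW(P) = {c, d, h}.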